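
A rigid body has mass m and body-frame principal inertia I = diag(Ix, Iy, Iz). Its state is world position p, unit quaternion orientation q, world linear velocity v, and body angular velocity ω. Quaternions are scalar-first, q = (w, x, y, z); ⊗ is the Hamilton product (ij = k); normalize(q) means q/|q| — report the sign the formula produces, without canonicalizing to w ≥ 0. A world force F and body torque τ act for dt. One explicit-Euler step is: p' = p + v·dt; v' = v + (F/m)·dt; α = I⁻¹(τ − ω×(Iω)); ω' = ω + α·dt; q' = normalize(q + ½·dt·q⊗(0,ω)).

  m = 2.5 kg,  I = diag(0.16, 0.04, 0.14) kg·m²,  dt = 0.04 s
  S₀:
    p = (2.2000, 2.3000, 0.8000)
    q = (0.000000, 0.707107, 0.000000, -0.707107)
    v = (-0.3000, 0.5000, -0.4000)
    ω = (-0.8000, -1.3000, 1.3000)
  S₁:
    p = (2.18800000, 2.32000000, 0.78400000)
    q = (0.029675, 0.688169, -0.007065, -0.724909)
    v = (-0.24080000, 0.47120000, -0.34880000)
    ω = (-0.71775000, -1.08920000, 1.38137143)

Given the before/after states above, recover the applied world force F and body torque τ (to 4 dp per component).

Δv = v₁−v₀ = (0.05920000, -0.02880000, 0.05120000)
m·(v₁−v₀)/dt = (3.7000, -1.8000, 3.2000)
ω₁ − ω₀ = (0.08225000, 0.21080000, 0.08137143)
precession coupling = (-0.1690, -0.0208, -0.1248)
I·α + gyro = (0.1600, 0.1900, 0.1600)

F = (3.7000, -1.8000, 3.2000)
τ = (0.1600, 0.1900, 0.1600)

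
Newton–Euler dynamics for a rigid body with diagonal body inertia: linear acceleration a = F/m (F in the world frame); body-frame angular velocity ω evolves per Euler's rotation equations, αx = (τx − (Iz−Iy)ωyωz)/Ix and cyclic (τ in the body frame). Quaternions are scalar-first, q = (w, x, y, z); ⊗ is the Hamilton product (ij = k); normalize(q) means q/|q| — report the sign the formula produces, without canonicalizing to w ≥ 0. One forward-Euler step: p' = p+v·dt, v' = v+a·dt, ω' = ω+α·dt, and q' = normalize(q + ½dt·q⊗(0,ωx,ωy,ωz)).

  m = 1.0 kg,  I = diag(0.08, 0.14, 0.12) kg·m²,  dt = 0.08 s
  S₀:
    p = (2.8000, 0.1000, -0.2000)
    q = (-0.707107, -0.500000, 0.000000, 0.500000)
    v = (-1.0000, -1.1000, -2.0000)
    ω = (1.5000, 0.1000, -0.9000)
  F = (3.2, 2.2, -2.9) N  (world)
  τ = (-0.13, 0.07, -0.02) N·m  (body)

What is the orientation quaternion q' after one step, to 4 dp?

Hamilton product q⊗(0,ω) = (1.2000000, -1.1106605, 0.2292893, 0.5863963)
q' = normalize(q + ½dt·q⊗(0,ω)) = (-0.6575, -0.5431, 0.0091, 0.5222)

q' = (-0.6575, -0.5431, 0.0091, 0.5222)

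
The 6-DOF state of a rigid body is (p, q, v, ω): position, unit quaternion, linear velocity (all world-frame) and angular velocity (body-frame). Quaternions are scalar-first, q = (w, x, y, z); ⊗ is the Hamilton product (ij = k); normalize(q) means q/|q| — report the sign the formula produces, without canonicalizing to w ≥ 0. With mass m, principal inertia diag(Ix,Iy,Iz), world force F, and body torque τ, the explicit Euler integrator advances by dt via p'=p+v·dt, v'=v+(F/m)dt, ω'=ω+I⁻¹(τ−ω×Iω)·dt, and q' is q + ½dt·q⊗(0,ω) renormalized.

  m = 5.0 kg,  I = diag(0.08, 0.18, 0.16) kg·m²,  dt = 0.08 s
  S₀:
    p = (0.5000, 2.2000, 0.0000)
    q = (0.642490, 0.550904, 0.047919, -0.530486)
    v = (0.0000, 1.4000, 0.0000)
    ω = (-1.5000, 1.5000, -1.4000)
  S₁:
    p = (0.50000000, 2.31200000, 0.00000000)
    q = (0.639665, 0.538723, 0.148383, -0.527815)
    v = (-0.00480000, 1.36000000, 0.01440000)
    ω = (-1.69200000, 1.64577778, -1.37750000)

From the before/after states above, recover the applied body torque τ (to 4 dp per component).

τ = (-0.1500, 0.1600, -0.1800)

ω₁ − ω₀ = (-0.19200000, 0.14577778, 0.02250000)
I·α + gyro = (-0.1500, 0.1600, -0.1800)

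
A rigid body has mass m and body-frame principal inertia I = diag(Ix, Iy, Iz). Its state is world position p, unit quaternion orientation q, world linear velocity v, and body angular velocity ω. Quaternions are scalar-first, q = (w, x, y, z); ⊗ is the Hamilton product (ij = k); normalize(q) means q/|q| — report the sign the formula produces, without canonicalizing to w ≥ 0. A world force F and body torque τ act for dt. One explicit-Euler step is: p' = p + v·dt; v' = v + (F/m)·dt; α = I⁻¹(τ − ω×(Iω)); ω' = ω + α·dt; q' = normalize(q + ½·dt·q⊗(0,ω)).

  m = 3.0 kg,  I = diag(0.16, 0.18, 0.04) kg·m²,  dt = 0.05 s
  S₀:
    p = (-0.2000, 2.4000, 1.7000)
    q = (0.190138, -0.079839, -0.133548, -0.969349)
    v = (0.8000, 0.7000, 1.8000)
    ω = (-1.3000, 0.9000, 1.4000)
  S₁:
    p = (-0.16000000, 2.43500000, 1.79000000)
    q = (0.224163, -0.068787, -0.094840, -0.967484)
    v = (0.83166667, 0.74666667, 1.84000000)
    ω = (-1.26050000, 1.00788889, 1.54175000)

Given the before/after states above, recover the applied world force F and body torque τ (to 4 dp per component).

rate change Δω = (0.03950000, 0.10788889, 0.14175000)
ω₀×(Iω₀) = (-0.1764, -0.2184, -0.0234)
τ = I·(Δω/dt) + ω₀×(Iω₀) = (-0.0500, 0.1700, 0.0900)
v₁ − v₀ = (0.03166667, 0.04666667, 0.04000000)
applied force F = (1.9000, 2.8000, 2.4000)

F = (1.9000, 2.8000, 2.4000)
τ = (-0.0500, 0.1700, 0.0900)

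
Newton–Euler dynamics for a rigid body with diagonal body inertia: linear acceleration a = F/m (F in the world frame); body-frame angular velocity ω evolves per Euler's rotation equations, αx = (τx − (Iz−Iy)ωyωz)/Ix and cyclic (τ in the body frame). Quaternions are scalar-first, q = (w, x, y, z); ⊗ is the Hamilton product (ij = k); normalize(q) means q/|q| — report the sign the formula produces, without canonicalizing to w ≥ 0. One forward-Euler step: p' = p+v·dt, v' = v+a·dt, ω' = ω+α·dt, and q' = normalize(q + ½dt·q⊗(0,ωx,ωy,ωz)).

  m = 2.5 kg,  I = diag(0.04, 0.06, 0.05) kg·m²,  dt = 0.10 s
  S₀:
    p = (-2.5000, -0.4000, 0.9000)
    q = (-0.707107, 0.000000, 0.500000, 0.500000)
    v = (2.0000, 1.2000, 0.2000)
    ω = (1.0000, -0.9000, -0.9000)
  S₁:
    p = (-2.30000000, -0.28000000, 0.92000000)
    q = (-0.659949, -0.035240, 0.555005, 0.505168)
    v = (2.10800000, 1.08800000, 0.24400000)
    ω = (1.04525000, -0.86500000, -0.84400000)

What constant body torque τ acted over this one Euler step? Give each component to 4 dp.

τ = (0.0100, 0.0300, 0.0100)

ω₁ − ω₀ = (0.04525000, 0.03500000, 0.05600000)
precession coupling = (-0.0081, 0.0090, -0.0180)
τ = I·(Δω/dt) + ω₀×(Iω₀) = (0.0100, 0.0300, 0.0100)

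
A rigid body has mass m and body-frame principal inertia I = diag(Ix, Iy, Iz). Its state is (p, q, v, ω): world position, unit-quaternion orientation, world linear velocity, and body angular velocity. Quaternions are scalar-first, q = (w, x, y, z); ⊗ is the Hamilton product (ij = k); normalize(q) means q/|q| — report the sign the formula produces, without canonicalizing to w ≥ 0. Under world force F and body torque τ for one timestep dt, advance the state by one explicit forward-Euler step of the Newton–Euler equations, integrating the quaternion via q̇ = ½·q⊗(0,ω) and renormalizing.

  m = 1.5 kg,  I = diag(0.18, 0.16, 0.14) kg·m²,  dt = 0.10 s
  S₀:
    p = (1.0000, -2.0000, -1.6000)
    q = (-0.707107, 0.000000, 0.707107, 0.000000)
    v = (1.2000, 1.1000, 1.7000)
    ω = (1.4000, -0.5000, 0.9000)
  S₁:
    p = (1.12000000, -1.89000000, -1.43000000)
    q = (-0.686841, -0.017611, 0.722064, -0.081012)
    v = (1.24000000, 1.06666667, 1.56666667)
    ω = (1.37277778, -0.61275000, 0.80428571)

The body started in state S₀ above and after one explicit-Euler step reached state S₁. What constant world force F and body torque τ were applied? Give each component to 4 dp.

F = (0.6000, -0.5000, -2.0000)
τ = (-0.0400, -0.1300, -0.1200)

velocity change Δv = (0.04000000, -0.03333333, -0.13333333)
applied force F = (0.6000, -0.5000, -2.0000)
rate change Δω = (-0.02722222, -0.11275000, -0.09571429)
τ = I·(Δω/dt) + ω₀×(Iω₀) = (-0.0400, -0.1300, -0.1200)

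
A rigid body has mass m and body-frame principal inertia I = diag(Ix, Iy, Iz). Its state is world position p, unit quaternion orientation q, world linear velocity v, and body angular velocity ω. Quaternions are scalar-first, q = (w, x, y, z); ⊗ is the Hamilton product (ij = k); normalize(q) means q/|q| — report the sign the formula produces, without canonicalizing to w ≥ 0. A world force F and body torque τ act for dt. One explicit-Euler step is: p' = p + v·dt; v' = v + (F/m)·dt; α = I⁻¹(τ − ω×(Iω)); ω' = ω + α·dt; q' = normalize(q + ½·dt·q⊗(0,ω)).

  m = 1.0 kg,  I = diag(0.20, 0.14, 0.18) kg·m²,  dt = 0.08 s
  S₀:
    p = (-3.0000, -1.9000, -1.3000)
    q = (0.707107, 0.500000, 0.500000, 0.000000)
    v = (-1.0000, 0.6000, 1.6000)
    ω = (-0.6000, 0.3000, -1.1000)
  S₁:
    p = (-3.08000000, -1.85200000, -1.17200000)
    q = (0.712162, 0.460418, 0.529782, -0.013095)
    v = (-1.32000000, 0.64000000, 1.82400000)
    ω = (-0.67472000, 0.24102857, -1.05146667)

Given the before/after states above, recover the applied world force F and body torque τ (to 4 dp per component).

F = (-4.0000, 0.5000, 2.8000)
τ = (-0.2000, -0.0900, 0.1200)

Δv = v₁−v₀ = (-0.32000000, 0.04000000, 0.22400000)
m·(v₁−v₀)/dt = (-4.0000, 0.5000, 2.8000)
Δω = ω₁−ω₀ = (-0.07472000, -0.05897143, 0.04853333)
precession coupling = (-0.0132, 0.0132, 0.0108)
applied torque τ = (-0.2000, -0.0900, 0.1200)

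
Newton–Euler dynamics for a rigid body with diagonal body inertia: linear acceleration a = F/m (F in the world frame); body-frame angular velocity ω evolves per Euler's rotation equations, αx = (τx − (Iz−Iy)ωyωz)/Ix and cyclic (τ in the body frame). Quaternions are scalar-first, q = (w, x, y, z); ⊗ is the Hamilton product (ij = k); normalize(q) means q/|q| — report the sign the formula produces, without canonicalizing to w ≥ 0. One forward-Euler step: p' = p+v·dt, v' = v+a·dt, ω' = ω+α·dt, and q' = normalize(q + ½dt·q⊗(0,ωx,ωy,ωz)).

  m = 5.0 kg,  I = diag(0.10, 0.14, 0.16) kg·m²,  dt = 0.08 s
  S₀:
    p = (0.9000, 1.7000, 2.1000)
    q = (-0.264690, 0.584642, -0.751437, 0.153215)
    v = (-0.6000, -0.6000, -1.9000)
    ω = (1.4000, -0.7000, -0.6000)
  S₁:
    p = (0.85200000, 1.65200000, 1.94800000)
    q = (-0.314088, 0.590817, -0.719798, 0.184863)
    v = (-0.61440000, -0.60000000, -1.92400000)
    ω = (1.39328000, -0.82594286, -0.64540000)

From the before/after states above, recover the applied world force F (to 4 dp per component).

F = (-0.9000, 0.0000, -1.5000)

v₁ − v₀ = (-0.01440000, 0.00000000, -0.02400000)
m·(v₁−v₀)/dt = (-0.9000, 0.0000, -1.5000)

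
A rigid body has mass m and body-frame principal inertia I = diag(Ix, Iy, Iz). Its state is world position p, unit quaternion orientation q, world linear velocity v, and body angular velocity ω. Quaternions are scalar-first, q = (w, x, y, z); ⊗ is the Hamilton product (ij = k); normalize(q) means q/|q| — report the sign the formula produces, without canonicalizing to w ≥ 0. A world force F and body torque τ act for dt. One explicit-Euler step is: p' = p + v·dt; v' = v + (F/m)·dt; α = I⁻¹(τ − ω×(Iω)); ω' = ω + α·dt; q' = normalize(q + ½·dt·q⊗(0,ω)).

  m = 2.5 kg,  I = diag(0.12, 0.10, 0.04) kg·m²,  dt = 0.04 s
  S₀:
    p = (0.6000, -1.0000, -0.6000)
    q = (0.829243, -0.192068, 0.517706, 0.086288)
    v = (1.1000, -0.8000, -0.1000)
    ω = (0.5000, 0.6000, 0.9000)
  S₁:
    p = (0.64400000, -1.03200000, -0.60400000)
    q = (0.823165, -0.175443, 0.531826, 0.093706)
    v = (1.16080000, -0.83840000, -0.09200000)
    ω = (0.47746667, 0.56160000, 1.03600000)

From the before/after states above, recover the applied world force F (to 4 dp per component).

Δv = v₁−v₀ = (0.06080000, -0.03840000, 0.00800000)
F = m·Δv/dt = (3.8000, -2.4000, 0.5000)

F = (3.8000, -2.4000, 0.5000)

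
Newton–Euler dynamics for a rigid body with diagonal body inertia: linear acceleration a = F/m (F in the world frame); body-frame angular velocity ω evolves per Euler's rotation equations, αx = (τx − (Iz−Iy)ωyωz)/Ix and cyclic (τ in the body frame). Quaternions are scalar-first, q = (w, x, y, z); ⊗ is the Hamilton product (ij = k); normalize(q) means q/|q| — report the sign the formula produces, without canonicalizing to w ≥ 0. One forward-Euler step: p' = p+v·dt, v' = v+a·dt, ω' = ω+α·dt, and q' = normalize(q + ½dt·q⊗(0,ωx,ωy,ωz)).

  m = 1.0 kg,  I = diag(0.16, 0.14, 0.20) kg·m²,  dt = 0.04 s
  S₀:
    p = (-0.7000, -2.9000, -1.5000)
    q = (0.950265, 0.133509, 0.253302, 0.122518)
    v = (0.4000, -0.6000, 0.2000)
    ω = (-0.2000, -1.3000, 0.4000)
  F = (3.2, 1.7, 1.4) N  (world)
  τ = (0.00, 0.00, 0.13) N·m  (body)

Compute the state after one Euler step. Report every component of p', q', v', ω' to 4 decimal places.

p + v·dt = (-0.6840, -2.9240, -1.4920)
v' = v + a·dt = (0.5280, -0.5320, 0.2560)
α = I⁻¹(τ − ω×Iω) = (0.1950, -0.0229, 0.6760)
ω + α·dt = (-0.1922, -1.3009, 0.4270)
Hamilton product q⊗(0,ω) = (0.3069872, 0.0705412, -1.3132517, 0.2572047)
q + ½dt·q⊗(0,ω), renormalized = (0.9560, 0.1349, 0.2270, 0.1276)

p' = (-0.6840, -2.9240, -1.4920)
q' = (0.9560, 0.1349, 0.2270, 0.1276)
v' = (0.5280, -0.5320, 0.2560)
ω' = (-0.1922, -1.3009, 0.4270)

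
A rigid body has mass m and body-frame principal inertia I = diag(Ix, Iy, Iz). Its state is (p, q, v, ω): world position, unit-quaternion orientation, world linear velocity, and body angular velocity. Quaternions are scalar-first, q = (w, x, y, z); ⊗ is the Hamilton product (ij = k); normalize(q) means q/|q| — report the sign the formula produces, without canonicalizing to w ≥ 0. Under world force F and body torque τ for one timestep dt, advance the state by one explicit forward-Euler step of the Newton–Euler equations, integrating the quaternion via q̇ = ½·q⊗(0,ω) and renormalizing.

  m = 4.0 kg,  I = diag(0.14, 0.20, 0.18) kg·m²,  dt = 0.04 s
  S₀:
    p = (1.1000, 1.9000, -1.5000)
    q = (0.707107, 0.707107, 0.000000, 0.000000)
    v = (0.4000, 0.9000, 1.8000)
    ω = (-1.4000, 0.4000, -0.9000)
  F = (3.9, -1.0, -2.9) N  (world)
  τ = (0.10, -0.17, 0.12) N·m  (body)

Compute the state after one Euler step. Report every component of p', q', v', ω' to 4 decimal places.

p' = (1.1160, 1.9360, -1.4280)
q' = (0.7265, 0.6869, 0.0184, -0.0071)
v' = (0.4390, 0.8900, 1.7710)
ω' = (-1.3735, 0.3761, -0.8659)

ω×(Iω) gyroscopic = (0.0072, -0.0504, -0.0336)
angular accel α = (0.6629, -0.5980, 0.8533)
ω + α·dt = (-1.3735, 0.3761, -0.8659)
q⊗(0,ω) = (0.9899498, -0.9899498, 0.9192391, -0.3535535)
q + ½dt·q⊗(0,ω), renormalized = (0.7265, 0.6869, 0.0184, -0.0071)
p + v·dt = (1.1160, 1.9360, -1.4280)
v' = v + a·dt = (0.4390, 0.8900, 1.7710)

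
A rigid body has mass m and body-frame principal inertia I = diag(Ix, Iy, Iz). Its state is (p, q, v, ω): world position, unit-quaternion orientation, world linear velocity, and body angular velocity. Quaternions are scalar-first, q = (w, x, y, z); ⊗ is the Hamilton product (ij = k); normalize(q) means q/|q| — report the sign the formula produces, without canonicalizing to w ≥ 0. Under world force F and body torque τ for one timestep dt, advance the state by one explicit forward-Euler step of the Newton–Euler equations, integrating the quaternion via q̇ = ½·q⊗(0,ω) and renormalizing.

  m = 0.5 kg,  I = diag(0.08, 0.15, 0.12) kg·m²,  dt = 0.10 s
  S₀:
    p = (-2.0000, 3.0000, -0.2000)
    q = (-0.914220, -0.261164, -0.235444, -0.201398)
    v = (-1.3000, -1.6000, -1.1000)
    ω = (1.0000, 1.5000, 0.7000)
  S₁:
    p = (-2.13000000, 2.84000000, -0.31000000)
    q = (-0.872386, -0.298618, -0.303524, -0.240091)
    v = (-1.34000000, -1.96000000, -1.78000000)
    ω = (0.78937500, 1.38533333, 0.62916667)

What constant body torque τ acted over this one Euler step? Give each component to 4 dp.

τ = (-0.2000, -0.2000, 0.0200)

ω₁ − ω₀ = (-0.21062500, -0.11466667, -0.07083333)
precession coupling = (-0.0315, -0.0280, 0.1050)
I·α + gyro = (-0.2000, -0.2000, 0.0200)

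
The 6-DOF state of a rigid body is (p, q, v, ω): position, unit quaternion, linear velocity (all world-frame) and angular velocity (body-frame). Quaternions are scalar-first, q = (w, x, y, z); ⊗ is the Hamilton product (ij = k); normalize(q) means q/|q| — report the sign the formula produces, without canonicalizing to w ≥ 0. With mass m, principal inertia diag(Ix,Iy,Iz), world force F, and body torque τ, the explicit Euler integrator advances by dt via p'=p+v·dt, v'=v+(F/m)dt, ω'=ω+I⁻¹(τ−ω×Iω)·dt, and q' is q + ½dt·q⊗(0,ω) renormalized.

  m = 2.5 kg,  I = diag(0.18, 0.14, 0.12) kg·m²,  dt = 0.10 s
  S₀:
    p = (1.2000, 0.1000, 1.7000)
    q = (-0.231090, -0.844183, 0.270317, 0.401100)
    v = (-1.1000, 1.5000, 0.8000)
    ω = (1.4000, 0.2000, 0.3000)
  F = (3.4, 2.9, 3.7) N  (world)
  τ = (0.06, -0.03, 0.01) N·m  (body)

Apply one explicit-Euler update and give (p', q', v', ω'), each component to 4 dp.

new position p' = (1.0900, 0.2500, 1.7800)
v' = v + a·dt = (-0.9640, 1.6160, 0.9480)
angular accel α = (0.3400, -0.3943, 0.1767)
new body rate ω' = (1.4340, 0.1606, 0.3177)
Hamilton product q⊗(0,ω) = (1.0074628, -0.3226509, 0.7685769, -0.6166074)
q + ½dt·q⊗(0,ω), renormalized = (-0.1802, -0.8581, 0.3079, 0.3693)

p' = (1.0900, 0.2500, 1.7800)
q' = (-0.1802, -0.8581, 0.3079, 0.3693)
v' = (-0.9640, 1.6160, 0.9480)
ω' = (1.4340, 0.1606, 0.3177)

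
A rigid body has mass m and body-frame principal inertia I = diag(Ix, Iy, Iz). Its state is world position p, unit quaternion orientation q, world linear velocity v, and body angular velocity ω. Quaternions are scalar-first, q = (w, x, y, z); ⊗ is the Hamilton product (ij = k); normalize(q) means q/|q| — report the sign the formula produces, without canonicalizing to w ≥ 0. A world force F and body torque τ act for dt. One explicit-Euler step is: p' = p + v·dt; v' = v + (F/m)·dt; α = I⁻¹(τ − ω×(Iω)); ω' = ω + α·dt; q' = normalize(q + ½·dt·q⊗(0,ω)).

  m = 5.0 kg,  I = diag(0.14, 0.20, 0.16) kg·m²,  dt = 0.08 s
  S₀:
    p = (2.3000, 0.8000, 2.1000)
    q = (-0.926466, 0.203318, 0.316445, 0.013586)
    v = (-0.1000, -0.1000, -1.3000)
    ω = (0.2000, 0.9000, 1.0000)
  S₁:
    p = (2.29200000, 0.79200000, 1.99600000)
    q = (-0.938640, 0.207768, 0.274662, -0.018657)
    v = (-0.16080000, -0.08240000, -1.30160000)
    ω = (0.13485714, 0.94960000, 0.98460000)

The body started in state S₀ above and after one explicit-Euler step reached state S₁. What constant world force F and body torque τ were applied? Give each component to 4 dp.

F = (-3.8000, 1.1000, -0.1000)
τ = (-0.1500, 0.1200, -0.0200)

Δv = v₁−v₀ = (-0.06080000, 0.01760000, -0.00160000)
F = m·Δv/dt = (-3.8000, 1.1000, -0.1000)
ω₁ − ω₀ = (-0.06514286, 0.04960000, -0.01540000)
I·α + gyro = (-0.1500, 0.1200, -0.0200)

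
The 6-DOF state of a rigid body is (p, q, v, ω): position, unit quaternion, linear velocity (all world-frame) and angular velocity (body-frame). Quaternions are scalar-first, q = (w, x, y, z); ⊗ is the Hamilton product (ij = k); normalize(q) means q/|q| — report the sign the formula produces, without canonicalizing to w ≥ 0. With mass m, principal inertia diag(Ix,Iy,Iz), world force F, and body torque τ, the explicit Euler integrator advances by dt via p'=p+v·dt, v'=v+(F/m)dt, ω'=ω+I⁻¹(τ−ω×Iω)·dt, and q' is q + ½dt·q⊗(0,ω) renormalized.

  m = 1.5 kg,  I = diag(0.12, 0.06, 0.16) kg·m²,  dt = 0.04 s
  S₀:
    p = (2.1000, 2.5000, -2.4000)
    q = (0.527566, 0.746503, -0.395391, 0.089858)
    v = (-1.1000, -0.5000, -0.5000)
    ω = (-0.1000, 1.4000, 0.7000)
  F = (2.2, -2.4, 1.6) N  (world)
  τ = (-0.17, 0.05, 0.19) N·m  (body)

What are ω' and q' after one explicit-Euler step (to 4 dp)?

angular accel α = (-2.2333, 0.7867, 1.1350)
new body rate ω' = (-0.1893, 1.4315, 0.7454)
2q̇ = q⊗(0,ω) = (0.5652971, -0.4553315, 0.2070545, 1.3748613)
q' = normalize(q + ½dt·q⊗(0,ω)) = (0.5386, 0.7370, -0.3911, 0.1173)

ω' = (-0.1893, 1.4315, 0.7454)
q' = (0.5386, 0.7370, -0.3911, 0.1173)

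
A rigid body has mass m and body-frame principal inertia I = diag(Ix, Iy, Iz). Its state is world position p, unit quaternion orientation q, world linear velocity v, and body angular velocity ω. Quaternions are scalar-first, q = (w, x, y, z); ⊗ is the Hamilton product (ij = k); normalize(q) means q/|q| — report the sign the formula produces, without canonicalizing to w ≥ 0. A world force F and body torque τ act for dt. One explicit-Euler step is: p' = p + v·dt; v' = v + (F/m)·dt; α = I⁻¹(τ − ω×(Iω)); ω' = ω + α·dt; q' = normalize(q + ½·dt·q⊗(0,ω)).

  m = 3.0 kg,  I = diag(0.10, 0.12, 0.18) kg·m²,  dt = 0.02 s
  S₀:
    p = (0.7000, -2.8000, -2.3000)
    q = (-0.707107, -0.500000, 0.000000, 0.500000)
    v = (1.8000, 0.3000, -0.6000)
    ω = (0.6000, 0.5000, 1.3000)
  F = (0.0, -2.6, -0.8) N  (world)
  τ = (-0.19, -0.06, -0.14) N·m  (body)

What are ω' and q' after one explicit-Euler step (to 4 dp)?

ω×(Iω) gyroscopic = (0.0390, -0.0624, 0.0060)
angular accel α = (-2.2900, 0.0200, -0.8111)
ω' = ω + α·dt = (0.5542, 0.5004, 1.2838)
Hamilton product q⊗(0,ω) = (-0.3500000, -0.6742642, 0.5964465, -1.1692391)
q + ½dt·q⊗(0,ω), renormalized = (-0.7105, -0.5067, 0.0060, 0.4883)

ω' = (0.5542, 0.5004, 1.2838)
q' = (-0.7105, -0.5067, 0.0060, 0.4883)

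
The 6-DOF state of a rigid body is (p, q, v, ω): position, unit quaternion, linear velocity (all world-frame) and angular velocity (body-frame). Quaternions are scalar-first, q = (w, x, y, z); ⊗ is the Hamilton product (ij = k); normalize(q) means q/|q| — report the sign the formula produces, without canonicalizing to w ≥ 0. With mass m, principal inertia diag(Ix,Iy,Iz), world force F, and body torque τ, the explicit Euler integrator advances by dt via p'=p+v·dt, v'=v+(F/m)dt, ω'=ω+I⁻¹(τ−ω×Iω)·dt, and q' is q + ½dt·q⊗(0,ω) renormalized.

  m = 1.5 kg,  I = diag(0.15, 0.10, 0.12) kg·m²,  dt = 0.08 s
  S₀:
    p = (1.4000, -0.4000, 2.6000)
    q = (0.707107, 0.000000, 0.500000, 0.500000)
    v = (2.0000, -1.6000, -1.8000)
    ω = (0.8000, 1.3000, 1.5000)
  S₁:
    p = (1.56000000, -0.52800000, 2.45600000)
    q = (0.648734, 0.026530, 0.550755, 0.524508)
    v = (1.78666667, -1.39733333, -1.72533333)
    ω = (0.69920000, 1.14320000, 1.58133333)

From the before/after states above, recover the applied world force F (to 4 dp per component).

F = (-4.0000, 3.8000, 1.4000)

v₁ − v₀ = (-0.21333333, 0.20266667, 0.07466667)
m·(v₁−v₀)/dt = (-4.0000, 3.8000, 1.4000)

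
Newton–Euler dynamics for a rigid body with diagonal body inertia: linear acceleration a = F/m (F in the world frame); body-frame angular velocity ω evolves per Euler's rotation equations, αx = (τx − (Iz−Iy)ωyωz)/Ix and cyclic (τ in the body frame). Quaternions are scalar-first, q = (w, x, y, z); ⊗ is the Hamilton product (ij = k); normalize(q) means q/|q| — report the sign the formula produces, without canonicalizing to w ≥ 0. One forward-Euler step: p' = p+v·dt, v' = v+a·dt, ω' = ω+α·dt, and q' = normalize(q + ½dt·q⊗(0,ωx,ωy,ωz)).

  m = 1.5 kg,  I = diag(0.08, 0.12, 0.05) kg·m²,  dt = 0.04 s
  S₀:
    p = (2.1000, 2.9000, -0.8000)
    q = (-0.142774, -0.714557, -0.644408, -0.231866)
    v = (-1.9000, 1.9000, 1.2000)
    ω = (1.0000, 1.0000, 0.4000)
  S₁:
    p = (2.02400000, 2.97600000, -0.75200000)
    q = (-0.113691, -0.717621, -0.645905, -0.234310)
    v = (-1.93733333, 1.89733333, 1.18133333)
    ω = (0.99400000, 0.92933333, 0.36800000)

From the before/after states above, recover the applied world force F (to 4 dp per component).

F = (-1.4000, -0.1000, -0.7000)

velocity change Δv = (-0.03733333, -0.00266667, -0.01866667)
F = m·Δv/dt = (-1.4000, -0.1000, -0.7000)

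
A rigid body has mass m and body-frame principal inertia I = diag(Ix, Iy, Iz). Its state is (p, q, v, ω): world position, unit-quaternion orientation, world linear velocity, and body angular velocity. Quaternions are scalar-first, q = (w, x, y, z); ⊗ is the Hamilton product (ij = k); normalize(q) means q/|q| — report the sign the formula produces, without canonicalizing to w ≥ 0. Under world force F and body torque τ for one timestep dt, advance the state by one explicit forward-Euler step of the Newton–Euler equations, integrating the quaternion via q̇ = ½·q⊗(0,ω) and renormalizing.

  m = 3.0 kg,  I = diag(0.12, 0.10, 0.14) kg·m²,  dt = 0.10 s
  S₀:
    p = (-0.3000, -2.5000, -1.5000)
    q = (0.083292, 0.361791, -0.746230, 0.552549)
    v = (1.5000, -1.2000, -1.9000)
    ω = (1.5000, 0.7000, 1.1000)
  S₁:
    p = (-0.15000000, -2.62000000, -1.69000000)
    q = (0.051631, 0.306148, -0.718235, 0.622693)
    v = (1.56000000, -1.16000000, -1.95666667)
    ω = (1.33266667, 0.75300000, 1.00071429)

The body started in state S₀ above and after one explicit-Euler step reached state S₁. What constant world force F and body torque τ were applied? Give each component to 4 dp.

velocity change Δv = (0.06000000, 0.04000000, -0.05666667)
F = m·Δv/dt = (1.8000, 1.2000, -1.7000)
Δω = ω₁−ω₀ = (-0.16733333, 0.05300000, -0.09928571)
gyro term ω₀×Iω₀ = (0.0308, -0.0330, -0.0210)
applied torque τ = (-0.1700, 0.0200, -0.1600)

F = (1.8000, 1.2000, -1.7000)
τ = (-0.1700, 0.0200, -0.1600)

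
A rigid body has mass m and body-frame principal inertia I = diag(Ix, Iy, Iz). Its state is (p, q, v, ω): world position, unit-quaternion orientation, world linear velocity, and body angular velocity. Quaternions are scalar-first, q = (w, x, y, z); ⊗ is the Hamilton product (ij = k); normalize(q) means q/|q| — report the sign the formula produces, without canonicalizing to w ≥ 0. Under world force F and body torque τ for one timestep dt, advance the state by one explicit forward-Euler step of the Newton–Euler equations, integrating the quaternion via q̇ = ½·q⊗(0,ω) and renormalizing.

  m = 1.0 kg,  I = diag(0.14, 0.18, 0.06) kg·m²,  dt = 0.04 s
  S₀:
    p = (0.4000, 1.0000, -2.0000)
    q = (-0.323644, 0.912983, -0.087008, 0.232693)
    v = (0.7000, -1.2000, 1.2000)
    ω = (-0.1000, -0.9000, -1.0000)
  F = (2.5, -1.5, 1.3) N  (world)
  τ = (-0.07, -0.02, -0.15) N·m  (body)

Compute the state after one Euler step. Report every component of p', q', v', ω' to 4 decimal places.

p' = (0.4280, 0.9520, -1.9520)
q' = (-0.3186, 0.9192, -0.0634, 0.2225)
v' = (0.8000, -1.2600, 1.2520)
ω' = (-0.0891, -0.9062, -1.1024)

linear accel F/m = (2.5000, -1.5000, 1.3000)
p' = p + v·dt = (0.4280, 0.9520, -1.9520)
new velocity v' = (0.8000, -1.2600, 1.2520)
(τ − ω×Iω)/I = (0.2714, -0.1556, -2.5600)
new body rate ω' = (-0.0891, -0.9062, -1.1024)
2q̇ = q⊗(0,ω) = (0.2456841, 0.3287961, 1.1809933, -0.5067415)
q' = normalize(q + ½dt·q⊗(0,ω)) = (-0.3186, 0.9192, -0.0634, 0.2225)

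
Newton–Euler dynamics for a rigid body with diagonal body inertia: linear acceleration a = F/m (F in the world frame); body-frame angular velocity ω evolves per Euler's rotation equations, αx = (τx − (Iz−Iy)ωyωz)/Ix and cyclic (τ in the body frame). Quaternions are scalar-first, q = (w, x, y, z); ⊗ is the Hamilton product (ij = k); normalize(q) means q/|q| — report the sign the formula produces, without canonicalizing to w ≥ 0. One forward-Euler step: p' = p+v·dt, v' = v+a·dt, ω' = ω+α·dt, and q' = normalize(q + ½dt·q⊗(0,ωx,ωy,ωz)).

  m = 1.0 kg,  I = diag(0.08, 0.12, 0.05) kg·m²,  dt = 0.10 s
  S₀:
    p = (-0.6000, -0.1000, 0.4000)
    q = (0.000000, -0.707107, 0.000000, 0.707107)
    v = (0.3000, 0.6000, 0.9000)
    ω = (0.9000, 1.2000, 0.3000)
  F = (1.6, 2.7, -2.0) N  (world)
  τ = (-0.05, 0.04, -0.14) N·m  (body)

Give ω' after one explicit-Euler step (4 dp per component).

gyro term ω×Iω = (-0.0252, 0.0081, 0.0432)
angular accel α = (-0.3100, 0.2658, -3.6640)
ω + α·dt = (0.8690, 1.2266, -0.0664)

ω' = (0.8690, 1.2266, -0.0664)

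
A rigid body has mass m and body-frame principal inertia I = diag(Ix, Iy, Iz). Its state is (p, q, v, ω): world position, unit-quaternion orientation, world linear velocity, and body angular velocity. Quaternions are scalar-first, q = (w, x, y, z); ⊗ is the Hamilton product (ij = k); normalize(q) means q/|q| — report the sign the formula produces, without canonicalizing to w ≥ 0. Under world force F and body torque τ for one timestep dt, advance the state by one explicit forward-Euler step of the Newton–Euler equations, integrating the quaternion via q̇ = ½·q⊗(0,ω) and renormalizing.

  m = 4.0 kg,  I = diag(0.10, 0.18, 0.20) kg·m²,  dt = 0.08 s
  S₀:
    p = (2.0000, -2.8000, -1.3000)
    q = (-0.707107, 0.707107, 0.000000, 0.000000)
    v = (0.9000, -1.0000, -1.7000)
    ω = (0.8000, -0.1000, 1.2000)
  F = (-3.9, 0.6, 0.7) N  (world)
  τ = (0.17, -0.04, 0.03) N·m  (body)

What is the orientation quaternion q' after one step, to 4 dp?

q' = (-0.7285, 0.6833, -0.0311, -0.0367)

Hamilton product q⊗(0,ω) = (-0.5656856, -0.5656856, -0.7778177, -0.9192391)
updated quaternion q' = (-0.7285, 0.6833, -0.0311, -0.0367)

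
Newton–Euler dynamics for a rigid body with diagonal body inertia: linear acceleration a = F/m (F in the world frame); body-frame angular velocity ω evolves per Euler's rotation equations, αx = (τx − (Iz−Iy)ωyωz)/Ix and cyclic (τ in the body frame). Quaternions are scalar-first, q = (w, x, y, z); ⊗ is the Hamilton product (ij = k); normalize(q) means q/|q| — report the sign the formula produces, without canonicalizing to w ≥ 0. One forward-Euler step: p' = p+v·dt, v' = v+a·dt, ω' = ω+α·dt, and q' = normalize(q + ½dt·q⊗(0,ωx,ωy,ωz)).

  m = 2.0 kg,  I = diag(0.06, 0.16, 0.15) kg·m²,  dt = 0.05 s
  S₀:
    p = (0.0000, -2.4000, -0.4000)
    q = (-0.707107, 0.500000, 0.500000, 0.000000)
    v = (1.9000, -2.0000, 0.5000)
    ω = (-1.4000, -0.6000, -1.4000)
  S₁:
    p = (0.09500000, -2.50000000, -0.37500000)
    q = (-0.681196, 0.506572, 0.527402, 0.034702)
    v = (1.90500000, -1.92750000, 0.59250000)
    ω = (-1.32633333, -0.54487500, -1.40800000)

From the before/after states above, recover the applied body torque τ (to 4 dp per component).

rate change Δω = (0.07366667, 0.05512500, -0.00800000)
I·α + gyro = (0.0800, 0.0000, 0.0600)

τ = (0.0800, 0.0000, 0.0600)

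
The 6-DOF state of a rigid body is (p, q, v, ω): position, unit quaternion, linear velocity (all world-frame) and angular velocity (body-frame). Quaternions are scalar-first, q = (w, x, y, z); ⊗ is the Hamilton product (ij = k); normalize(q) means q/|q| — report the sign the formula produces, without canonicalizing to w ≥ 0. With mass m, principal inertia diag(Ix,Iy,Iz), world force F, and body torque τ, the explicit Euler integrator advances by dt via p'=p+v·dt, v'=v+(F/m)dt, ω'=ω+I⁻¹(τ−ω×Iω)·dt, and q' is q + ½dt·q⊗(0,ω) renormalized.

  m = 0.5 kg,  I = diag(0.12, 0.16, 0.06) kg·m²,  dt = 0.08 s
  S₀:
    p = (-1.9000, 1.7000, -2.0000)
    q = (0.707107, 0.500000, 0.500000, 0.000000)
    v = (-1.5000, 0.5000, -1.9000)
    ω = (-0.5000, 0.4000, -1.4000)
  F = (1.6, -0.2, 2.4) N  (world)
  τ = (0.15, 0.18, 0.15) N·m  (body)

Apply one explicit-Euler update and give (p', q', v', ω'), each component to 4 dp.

α = I⁻¹(τ − ω×Iω) = (0.7833, 0.8625, 2.6333)
new body rate ω' = (-0.4373, 0.4690, -1.1893)
Hamilton product q⊗(0,ω) = (0.0500000, -1.0535535, 0.9828428, -0.5399498)
q + ½dt·q⊗(0,ω), renormalized = (0.7078, 0.4570, 0.5383, -0.0216)
a = (3.2000, -0.4000, 4.8000)
new position p' = (-2.0200, 1.7400, -2.1520)
new velocity v' = (-1.2440, 0.4680, -1.5160)

p' = (-2.0200, 1.7400, -2.1520)
q' = (0.7078, 0.4570, 0.5383, -0.0216)
v' = (-1.2440, 0.4680, -1.5160)
ω' = (-0.4373, 0.4690, -1.1893)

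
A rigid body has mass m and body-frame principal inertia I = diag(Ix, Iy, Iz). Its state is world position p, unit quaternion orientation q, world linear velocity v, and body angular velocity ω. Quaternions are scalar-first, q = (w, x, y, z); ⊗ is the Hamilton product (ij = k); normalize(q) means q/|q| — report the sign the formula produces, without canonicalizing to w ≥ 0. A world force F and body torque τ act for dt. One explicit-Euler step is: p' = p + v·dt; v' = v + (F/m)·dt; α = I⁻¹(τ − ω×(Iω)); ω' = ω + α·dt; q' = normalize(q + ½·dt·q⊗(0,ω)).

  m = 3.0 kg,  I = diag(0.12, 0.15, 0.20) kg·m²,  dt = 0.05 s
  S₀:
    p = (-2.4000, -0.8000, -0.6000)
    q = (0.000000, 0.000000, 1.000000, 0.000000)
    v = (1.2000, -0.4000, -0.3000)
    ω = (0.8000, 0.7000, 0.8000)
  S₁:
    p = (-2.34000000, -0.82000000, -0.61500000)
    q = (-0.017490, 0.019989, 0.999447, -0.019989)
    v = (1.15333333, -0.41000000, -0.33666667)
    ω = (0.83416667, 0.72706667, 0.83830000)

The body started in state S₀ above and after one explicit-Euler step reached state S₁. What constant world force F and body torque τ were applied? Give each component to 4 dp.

F = (-2.8000, -0.6000, -2.2000)
τ = (0.1100, 0.0300, 0.1700)

rate change Δω = (0.03416667, 0.02706667, 0.03830000)
precession coupling = (0.0280, -0.0512, 0.0168)
I·α + gyro = (0.1100, 0.0300, 0.1700)
v₁ − v₀ = (-0.04666667, -0.01000000, -0.03666667)
applied force F = (-2.8000, -0.6000, -2.2000)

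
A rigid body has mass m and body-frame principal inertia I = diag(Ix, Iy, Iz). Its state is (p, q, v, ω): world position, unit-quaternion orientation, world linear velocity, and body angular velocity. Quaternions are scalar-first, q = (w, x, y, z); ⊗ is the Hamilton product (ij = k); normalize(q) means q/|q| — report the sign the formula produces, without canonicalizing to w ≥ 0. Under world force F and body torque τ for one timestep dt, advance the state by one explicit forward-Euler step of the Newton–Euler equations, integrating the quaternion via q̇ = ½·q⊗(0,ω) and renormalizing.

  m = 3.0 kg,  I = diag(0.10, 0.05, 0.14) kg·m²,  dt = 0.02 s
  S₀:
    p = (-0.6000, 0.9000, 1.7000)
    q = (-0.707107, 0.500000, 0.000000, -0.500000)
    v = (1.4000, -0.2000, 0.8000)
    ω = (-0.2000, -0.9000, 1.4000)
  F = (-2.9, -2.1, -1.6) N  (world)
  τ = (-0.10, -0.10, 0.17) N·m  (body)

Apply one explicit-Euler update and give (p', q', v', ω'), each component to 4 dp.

p' = (-0.5720, 0.8960, 1.7160)
q' = (-0.6990, 0.4968, 0.0004, -0.5143)
v' = (1.3807, -0.2140, 0.7893)
ω' = (-0.1973, -0.9445, 1.4256)

ω×(Iω) gyroscopic = (-0.1134, 0.0112, -0.0090)
α = I⁻¹(τ − ω×Iω) = (0.1340, -2.2240, 1.2786)
ω' = ω + α·dt = (-0.1973, -0.9445, 1.4256)
q⊗(0,ω) = (0.8000000, -0.3085786, 0.0363963, -1.4399498)
q' = normalize(q + ½dt·q⊗(0,ω)) = (-0.6990, 0.4968, 0.0004, -0.5143)
a = (-0.9667, -0.7000, -0.5333)
p' = p + v·dt = (-0.5720, 0.8960, 1.7160)
new velocity v' = (1.3807, -0.2140, 0.7893)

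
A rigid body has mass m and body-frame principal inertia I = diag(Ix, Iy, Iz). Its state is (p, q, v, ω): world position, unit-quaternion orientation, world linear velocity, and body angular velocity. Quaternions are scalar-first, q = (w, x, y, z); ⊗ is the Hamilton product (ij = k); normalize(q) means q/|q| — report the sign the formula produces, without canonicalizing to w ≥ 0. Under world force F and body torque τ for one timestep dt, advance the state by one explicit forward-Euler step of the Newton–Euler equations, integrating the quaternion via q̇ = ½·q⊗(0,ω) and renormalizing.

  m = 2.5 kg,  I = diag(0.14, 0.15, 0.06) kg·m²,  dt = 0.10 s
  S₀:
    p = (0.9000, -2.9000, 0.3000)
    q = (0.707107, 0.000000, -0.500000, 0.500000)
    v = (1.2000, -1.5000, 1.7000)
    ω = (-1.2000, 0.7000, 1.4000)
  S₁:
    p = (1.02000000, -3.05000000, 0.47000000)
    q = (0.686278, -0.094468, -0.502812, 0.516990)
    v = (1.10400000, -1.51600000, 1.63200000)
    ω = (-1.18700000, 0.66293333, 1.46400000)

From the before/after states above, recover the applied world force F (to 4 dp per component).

velocity change Δv = (-0.09600000, -0.01600000, -0.06800000)
applied force F = (-2.4000, -0.4000, -1.7000)

F = (-2.4000, -0.4000, -1.7000)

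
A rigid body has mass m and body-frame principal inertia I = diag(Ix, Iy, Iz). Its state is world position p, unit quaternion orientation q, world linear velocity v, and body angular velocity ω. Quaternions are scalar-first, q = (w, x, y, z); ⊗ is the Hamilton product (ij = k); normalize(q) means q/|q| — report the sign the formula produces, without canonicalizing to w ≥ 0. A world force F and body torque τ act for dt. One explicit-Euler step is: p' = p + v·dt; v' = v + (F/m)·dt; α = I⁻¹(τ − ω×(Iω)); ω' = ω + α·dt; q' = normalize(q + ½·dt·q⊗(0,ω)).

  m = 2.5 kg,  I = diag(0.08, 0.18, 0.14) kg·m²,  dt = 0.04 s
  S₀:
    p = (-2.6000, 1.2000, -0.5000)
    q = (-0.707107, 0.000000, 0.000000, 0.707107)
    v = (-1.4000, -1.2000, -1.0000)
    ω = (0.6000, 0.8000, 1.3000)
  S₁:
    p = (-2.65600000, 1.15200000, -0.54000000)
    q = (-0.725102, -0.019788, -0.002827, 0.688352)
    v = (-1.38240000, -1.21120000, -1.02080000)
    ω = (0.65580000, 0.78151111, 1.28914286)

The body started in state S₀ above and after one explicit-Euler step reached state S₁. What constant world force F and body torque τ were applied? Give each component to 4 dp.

ω₁ − ω₀ = (0.05580000, -0.01848889, -0.01085714)
precession coupling = (-0.0416, -0.0468, 0.0480)
τ = I·(Δω/dt) + ω₀×(Iω₀) = (0.0700, -0.1300, 0.0100)
Δv = v₁−v₀ = (0.01760000, -0.01120000, -0.02080000)
applied force F = (1.1000, -0.7000, -1.3000)

F = (1.1000, -0.7000, -1.3000)
τ = (0.0700, -0.1300, 0.0100)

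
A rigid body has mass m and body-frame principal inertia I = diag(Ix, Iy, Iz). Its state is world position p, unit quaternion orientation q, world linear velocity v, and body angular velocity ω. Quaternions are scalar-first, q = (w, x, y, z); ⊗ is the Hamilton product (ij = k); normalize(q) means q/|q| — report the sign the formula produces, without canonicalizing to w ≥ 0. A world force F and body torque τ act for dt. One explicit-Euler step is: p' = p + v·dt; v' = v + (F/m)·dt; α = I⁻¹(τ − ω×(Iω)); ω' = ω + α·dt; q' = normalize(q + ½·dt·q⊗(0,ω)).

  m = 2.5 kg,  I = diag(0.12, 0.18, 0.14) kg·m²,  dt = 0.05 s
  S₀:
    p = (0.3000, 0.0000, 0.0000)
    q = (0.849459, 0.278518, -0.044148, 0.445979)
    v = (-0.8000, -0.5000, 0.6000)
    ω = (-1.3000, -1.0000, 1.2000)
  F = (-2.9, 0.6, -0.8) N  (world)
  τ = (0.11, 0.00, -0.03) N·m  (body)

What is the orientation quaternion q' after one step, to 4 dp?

q⊗(0,ω) = (-0.2172494, -0.7112953, -1.7634533, 0.6834404)
q + ½dt·q⊗(0,ω), renormalized = (0.8429, 0.2604, -0.0881, 0.4625)

q' = (0.8429, 0.2604, -0.0881, 0.4625)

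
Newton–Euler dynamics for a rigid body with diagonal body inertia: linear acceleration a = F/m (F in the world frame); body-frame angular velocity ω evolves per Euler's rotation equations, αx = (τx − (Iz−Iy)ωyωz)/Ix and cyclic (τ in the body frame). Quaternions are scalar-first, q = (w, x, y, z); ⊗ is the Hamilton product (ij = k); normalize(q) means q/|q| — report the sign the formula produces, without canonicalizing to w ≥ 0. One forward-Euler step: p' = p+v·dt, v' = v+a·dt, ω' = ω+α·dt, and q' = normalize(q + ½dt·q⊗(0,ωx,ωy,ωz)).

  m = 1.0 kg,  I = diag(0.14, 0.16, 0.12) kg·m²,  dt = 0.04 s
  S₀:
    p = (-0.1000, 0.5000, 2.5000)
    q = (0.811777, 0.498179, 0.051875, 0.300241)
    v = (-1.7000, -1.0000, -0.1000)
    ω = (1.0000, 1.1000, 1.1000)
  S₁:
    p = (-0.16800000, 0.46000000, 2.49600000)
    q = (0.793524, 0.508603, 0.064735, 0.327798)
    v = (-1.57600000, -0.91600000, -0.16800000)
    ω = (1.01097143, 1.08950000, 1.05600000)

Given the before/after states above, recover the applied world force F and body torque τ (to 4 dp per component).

F = (3.1000, 2.1000, -1.7000)
τ = (-0.0100, -0.0200, -0.1100)

v₁ − v₀ = (0.12400000, 0.08400000, -0.06800000)
applied force F = (3.1000, 2.1000, -1.7000)
Δω = ω₁−ω₀ = (0.01097143, -0.01050000, -0.04400000)
applied torque τ = (-0.0100, -0.0200, -0.1100)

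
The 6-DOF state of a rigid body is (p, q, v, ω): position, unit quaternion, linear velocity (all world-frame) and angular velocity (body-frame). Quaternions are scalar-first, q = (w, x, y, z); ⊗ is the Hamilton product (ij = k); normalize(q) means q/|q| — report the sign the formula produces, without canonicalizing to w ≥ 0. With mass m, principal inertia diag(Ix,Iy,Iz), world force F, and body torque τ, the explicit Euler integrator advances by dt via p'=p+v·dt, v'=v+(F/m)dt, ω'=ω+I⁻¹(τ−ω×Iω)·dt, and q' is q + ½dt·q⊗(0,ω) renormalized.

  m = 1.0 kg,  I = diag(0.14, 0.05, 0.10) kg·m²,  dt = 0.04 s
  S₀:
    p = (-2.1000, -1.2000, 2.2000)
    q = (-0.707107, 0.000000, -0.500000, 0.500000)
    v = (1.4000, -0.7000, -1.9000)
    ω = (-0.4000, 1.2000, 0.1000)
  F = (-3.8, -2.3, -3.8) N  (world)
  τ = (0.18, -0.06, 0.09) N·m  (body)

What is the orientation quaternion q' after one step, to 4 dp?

2q̇ = q⊗(0,ω) = (0.5500000, -0.3671572, -1.0485284, -0.2707107)
q + ½dt·q⊗(0,ω), renormalized = (-0.6959, -0.0073, -0.5208, 0.4944)

q' = (-0.6959, -0.0073, -0.5208, 0.4944)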